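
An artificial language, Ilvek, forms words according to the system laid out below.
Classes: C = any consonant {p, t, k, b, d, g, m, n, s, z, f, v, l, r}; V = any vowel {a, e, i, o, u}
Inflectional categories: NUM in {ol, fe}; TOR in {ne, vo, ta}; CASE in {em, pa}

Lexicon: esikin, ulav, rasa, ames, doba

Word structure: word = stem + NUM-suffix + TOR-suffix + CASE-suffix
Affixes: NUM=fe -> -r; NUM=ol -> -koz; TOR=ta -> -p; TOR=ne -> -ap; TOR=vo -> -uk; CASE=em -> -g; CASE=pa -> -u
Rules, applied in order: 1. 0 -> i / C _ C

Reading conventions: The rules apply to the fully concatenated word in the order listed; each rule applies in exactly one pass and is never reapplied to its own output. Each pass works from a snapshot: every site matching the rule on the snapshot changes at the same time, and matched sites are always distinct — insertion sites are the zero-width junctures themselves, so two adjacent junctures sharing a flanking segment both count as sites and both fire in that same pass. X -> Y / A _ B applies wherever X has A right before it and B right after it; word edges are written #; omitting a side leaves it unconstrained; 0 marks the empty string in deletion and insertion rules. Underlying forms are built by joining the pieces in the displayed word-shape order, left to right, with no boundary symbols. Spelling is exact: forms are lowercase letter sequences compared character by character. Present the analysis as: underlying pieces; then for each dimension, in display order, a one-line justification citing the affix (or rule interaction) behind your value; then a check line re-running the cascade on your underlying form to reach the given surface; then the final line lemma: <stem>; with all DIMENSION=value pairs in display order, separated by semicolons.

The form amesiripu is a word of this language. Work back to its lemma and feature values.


underlying: ames-r-p-u
NUM=fe - signalled by the affix -r
TOR=ta - signalled by the affix -p
CASE=pa - signalled by the affix -u
check: amesrpu -> amesiripu
lemma: ames; NUM=fe; TOR=ta; CASE=pa


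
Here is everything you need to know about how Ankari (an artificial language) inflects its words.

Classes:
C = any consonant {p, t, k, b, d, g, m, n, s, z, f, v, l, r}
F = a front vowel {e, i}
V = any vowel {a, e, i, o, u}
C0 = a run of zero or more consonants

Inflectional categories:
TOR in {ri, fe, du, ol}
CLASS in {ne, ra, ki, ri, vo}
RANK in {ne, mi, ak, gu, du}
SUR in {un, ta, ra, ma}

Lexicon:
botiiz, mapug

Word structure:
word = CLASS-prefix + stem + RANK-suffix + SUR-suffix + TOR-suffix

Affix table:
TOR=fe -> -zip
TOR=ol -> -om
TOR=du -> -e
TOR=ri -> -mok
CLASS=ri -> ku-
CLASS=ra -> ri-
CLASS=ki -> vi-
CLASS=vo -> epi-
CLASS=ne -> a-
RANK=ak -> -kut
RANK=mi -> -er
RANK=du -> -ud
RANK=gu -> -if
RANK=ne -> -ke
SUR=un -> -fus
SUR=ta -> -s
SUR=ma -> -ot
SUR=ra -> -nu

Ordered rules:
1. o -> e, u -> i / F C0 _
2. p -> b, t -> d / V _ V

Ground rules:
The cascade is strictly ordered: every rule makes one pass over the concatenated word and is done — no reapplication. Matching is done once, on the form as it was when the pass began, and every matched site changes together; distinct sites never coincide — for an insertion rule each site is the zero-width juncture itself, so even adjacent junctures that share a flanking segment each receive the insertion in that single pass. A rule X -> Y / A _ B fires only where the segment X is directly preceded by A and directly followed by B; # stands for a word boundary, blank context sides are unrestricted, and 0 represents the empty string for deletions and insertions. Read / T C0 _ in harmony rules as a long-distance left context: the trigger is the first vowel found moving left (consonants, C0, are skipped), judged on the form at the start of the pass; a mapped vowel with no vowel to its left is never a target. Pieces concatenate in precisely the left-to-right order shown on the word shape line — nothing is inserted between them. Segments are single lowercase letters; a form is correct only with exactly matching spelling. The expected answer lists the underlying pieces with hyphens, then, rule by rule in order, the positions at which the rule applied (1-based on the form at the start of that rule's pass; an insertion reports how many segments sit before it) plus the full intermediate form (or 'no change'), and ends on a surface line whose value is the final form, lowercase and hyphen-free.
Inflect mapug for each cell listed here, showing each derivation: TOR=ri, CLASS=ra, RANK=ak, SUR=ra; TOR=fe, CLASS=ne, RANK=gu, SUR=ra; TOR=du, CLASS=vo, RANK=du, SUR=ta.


cell TOR=ri, CLASS=ra, RANK=ak, SUR=ra:
underlying: ri-mapug-kut-nu-mok
1. o -> e, u -> i / F C0 _: no change
2. p -> b, t -> d / V _ V: fires at position(s) 5: rimabugkutnumok
surface: rimabugkutnumok

cell TOR=fe, CLASS=ne, RANK=gu, SUR=ra:
underlying: a-mapug-if-nu-zip
1. o -> e, u -> i / F C0 _: fires at position(s) 10: amapugifnizip
2. p -> b, t -> d / V _ V: fires at position(s) 4: amabugifnizip
surface: amabugifnizip

cell TOR=du, CLASS=vo, RANK=du, SUR=ta:
underlying: epi-mapug-ud-s-e
1. o -> e, u -> i / F C0 _: no change
2. p -> b, t -> d / V _ V: fires at position(s) 2, 6: ebimabugudse
surface: ebimabugudse


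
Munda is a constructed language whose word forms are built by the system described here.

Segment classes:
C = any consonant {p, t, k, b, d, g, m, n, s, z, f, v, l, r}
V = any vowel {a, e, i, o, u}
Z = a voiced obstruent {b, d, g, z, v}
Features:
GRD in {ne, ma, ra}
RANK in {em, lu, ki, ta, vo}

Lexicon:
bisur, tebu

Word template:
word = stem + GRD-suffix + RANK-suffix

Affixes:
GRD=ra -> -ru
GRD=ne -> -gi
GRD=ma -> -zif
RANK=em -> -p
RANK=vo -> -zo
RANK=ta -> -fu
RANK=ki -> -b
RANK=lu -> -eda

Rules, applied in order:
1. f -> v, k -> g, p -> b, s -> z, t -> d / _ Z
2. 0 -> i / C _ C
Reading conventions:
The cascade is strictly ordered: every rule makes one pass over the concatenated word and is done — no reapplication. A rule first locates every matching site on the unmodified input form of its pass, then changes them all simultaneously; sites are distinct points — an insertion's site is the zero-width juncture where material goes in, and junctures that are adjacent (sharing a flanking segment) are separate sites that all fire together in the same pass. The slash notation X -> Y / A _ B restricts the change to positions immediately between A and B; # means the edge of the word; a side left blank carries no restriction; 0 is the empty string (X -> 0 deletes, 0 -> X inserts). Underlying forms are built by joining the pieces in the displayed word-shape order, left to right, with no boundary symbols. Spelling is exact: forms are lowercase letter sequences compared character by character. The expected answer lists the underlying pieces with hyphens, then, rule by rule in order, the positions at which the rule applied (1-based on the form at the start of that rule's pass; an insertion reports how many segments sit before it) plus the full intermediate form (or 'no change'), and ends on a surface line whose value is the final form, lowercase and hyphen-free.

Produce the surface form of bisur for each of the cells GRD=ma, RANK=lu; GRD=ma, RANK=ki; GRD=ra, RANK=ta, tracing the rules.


cell GRD=ma, RANK=lu:
underlying: bisur-zif-eda
1. f -> v, k -> g, p -> b, s -> z, t -> d / _ Z: no change
2. 0 -> i / C _ C: inserts after position(s) 5: bisurizifeda
surface: bisurizifeda

cell GRD=ma, RANK=ki:
underlying: bisur-zif-b
1. f -> v, k -> g, p -> b, s -> z, t -> d / _ Z: fires at position(s) 8: bisurzivb
2. 0 -> i / C _ C: inserts after position(s) 5, 8: bisurizivib
surface: bisurizivib

cell GRD=ra, RANK=ta:
underlying: bisur-ru-fu
1. f -> v, k -> g, p -> b, s -> z, t -> d / _ Z: no change
2. 0 -> i / C _ C: inserts after position(s) 5: bisurirufu
surface: bisurirufu


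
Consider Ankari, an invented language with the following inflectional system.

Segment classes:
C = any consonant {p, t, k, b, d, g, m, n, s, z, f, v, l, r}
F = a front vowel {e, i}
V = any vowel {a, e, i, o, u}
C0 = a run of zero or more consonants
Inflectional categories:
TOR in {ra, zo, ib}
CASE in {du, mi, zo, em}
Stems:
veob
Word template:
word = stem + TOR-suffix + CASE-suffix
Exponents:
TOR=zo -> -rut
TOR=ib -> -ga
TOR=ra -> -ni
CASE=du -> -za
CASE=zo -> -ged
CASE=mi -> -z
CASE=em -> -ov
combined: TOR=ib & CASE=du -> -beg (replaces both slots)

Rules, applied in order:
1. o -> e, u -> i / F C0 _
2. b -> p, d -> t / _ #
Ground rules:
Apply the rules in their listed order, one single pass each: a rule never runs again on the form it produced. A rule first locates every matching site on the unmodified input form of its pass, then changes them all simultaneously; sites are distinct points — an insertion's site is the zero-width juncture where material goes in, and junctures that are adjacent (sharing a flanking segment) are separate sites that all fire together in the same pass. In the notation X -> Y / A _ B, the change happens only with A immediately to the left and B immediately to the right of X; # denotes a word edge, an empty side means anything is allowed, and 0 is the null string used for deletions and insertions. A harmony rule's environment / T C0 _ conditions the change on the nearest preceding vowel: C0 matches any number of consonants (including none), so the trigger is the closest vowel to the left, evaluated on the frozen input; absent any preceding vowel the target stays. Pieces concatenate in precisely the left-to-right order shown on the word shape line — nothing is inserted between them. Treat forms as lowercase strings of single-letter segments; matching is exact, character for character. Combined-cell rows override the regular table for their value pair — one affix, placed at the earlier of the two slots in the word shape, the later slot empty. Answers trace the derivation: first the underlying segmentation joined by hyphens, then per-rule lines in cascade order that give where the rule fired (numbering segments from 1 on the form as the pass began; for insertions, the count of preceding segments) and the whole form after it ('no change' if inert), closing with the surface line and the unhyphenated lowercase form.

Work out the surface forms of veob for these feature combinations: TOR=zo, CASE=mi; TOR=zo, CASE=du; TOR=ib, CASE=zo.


cell TOR=zo, CASE=mi:
underlying: veob-rut-z
1. o -> e, u -> i / F C0 _: fires at position(s) 3: veebrutz
2. b -> p, d -> t / _ #: no change
surface: veebrutz

cell TOR=zo, CASE=du:
underlying: veob-rut-za
1. o -> e, u -> i / F C0 _: fires at position(s) 3: veebrutza
2. b -> p, d -> t / _ #: no change
surface: veebrutza

cell TOR=ib, CASE=zo:
underlying: veob-ga-ged
1. o -> e, u -> i / F C0 _: fires at position(s) 3: veebgaged
2. b -> p, d -> t / _ #: fires at position(s) 9: veebgaget
surface: veebgaget


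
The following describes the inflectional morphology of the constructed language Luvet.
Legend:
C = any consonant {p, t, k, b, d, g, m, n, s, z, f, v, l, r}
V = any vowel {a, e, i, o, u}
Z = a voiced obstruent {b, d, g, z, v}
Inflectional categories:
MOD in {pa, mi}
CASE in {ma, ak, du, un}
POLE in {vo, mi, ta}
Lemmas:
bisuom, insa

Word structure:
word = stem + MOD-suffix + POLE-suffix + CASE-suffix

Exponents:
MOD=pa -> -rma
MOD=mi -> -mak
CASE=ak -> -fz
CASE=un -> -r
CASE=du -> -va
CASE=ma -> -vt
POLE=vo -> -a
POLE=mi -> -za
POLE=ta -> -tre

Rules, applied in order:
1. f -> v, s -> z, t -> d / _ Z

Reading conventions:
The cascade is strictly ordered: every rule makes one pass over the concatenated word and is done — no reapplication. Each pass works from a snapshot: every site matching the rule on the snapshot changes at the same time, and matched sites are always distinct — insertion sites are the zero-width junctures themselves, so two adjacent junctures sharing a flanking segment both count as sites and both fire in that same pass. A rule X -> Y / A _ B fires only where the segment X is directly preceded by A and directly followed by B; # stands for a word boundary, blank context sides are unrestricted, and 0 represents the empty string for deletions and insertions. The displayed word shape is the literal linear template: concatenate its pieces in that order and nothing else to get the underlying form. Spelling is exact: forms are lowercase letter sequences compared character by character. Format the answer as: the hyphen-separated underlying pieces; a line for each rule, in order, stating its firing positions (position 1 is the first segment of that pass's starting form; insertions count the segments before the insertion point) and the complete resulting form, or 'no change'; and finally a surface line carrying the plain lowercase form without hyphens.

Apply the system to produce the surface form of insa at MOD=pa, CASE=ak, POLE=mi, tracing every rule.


underlying: insa-rma-za-fz
1. f -> v, s -> z, t -> d / _ Z: fires at position(s) 10: insarmazavz
surface: insarmazavz


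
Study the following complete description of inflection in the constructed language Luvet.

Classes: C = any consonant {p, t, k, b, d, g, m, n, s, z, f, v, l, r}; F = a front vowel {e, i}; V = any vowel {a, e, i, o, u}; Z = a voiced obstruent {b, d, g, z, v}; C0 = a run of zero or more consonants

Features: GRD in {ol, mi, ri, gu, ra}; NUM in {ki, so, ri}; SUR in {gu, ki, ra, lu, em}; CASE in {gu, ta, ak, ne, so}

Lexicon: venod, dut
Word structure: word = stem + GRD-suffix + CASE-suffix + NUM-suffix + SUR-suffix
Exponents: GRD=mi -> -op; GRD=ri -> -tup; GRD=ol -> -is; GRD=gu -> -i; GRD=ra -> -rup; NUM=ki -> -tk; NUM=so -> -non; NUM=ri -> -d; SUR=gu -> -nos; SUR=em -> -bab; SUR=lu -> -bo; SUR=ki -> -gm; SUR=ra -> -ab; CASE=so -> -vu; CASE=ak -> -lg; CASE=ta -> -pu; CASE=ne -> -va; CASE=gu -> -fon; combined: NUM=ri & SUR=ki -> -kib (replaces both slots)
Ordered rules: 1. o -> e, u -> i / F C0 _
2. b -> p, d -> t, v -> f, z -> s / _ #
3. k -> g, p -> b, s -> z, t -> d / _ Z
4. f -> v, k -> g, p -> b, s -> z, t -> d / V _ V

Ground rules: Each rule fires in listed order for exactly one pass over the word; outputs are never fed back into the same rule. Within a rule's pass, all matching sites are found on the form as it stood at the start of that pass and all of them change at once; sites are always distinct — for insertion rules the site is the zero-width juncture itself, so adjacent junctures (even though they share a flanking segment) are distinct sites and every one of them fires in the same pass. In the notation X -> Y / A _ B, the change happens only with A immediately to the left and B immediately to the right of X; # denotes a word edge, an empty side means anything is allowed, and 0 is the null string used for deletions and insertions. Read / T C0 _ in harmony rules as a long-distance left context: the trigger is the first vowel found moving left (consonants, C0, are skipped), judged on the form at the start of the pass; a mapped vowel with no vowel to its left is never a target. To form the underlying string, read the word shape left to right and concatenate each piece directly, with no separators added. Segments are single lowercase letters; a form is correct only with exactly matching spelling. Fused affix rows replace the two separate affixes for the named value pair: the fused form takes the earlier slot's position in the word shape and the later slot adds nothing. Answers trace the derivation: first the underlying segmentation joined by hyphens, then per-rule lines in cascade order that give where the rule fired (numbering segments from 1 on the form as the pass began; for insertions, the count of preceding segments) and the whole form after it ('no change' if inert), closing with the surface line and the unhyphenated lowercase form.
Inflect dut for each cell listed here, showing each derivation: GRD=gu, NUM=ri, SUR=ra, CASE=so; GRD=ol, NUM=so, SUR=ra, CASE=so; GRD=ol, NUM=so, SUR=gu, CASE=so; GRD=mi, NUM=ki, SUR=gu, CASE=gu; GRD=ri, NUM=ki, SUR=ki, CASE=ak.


cell GRD=gu, NUM=ri, SUR=ra, CASE=so:
underlying: dut-i-vu-d-ab
1. o -> e, u -> i / F C0 _: fires at position(s) 6: dutividab
2. b -> p, d -> t, v -> f, z -> s / _ #: fires at position(s) 9: dutividap
3. k -> g, p -> b, s -> z, t -> d / _ Z: no change
4. f -> v, k -> g, p -> b, s -> z, t -> d / V _ V: fires at position(s) 3: dudividap
surface: dudividap

cell GRD=ol, NUM=so, SUR=ra, CASE=so:
underlying: dut-is-vu-non-ab
1. o -> e, u -> i / F C0 _: fires at position(s) 7: dutisvinonab
2. b -> p, d -> t, v -> f, z -> s / _ #: fires at position(s) 12: dutisvinonap
3. k -> g, p -> b, s -> z, t -> d / _ Z: fires at position(s) 5: dutizvinonap
4. f -> v, k -> g, p -> b, s -> z, t -> d / V _ V: fires at position(s) 3: dudizvinonap
surface: dudizvinonap

cell GRD=ol, NUM=so, SUR=gu, CASE=so:
underlying: dut-is-vu-non-nos
1. o -> e, u -> i / F C0 _: fires at position(s) 7: dutisvinonnos
2. b -> p, d -> t, v -> f, z -> s / _ #: no change
3. k -> g, p -> b, s -> z, t -> d / _ Z: fires at position(s) 5: dutizvinonnos
4. f -> v, k -> g, p -> b, s -> z, t -> d / V _ V: fires at position(s) 3: dudizvinonnos
surface: dudizvinonnos

cell GRD=mi, NUM=ki, SUR=gu, CASE=gu:
underlying: dut-op-fon-tk-nos
1. o -> e, u -> i / F C0 _: no change
2. b -> p, d -> t, v -> f, z -> s / _ #: no change
3. k -> g, p -> b, s -> z, t -> d / _ Z: no change
4. f -> v, k -> g, p -> b, s -> z, t -> d / V _ V: fires at position(s) 3: dudopfontknos
surface: dudopfontknos

cell GRD=ri, NUM=ki, SUR=ki, CASE=ak:
underlying: dut-tup-lg-tk-gm
1. o -> e, u -> i / F C0 _: no change
2. b -> p, d -> t, v -> f, z -> s / _ #: no change
3. k -> g, p -> b, s -> z, t -> d / _ Z: fires at position(s) 10: duttuplgtggm
4. f -> v, k -> g, p -> b, s -> z, t -> d / V _ V: no change
surface: duttuplgtggm


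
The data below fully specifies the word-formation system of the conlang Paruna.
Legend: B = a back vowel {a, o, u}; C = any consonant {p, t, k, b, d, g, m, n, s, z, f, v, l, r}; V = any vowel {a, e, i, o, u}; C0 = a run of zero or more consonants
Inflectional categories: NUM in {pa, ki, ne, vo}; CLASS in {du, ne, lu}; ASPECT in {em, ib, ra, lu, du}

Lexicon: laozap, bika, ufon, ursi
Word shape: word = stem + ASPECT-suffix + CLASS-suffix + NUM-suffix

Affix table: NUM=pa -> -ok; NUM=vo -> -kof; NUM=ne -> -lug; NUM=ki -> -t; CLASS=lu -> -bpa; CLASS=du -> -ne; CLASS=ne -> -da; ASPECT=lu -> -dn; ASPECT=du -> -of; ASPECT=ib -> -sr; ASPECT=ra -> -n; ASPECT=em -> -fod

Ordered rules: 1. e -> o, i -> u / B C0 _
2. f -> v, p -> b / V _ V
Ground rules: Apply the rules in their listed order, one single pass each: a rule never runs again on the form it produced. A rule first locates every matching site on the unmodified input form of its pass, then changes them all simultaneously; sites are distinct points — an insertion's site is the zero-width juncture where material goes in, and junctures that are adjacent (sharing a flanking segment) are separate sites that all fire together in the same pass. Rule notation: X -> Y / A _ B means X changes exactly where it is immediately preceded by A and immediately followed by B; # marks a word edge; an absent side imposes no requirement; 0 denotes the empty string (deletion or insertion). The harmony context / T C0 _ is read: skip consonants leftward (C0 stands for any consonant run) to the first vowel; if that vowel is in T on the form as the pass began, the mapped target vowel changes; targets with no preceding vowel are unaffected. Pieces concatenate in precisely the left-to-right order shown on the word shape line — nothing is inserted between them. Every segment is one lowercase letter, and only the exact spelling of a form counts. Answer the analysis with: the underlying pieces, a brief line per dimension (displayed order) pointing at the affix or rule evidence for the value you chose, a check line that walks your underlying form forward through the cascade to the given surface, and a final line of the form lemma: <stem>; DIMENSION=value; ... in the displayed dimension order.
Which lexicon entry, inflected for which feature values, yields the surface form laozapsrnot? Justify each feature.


underlying: laozap-sr-ne-t
NUM=ki - signalled by the affix -t
CLASS=du - signalled by the affix -ne
ASPECT=ib - signalled by the affix -sr
check: laozapsrnet -> laozapsrnot -> laozapsrnot
lemma: laozap; NUM=ki; CLASS=du; ASPECT=ib


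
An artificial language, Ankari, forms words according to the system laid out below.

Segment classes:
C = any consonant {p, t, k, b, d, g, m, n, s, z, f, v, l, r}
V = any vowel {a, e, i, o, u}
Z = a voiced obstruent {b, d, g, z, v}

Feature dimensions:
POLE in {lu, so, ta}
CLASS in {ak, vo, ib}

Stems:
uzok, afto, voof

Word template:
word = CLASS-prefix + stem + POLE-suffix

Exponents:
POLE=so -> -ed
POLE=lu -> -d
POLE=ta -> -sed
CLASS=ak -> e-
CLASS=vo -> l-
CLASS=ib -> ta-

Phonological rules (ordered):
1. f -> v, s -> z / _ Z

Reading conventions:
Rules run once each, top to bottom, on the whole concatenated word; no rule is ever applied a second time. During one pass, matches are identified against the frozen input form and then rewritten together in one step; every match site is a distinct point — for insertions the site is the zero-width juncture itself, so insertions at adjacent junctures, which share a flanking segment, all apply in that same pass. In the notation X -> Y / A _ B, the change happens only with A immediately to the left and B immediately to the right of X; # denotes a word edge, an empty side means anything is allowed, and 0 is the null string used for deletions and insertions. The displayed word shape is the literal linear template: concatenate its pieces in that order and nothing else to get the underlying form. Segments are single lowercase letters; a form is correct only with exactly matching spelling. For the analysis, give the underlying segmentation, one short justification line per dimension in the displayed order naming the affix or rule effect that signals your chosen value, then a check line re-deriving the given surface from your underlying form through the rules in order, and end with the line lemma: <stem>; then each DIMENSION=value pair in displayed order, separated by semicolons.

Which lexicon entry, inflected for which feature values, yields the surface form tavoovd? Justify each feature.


underlying: ta-voof-d
POLE=lu - signalled by the affix -d
CLASS=ib - signalled by the affix ta-
check: tavoofd -> tavoovd
lemma: voof; POLE=lu; CLASS=ib


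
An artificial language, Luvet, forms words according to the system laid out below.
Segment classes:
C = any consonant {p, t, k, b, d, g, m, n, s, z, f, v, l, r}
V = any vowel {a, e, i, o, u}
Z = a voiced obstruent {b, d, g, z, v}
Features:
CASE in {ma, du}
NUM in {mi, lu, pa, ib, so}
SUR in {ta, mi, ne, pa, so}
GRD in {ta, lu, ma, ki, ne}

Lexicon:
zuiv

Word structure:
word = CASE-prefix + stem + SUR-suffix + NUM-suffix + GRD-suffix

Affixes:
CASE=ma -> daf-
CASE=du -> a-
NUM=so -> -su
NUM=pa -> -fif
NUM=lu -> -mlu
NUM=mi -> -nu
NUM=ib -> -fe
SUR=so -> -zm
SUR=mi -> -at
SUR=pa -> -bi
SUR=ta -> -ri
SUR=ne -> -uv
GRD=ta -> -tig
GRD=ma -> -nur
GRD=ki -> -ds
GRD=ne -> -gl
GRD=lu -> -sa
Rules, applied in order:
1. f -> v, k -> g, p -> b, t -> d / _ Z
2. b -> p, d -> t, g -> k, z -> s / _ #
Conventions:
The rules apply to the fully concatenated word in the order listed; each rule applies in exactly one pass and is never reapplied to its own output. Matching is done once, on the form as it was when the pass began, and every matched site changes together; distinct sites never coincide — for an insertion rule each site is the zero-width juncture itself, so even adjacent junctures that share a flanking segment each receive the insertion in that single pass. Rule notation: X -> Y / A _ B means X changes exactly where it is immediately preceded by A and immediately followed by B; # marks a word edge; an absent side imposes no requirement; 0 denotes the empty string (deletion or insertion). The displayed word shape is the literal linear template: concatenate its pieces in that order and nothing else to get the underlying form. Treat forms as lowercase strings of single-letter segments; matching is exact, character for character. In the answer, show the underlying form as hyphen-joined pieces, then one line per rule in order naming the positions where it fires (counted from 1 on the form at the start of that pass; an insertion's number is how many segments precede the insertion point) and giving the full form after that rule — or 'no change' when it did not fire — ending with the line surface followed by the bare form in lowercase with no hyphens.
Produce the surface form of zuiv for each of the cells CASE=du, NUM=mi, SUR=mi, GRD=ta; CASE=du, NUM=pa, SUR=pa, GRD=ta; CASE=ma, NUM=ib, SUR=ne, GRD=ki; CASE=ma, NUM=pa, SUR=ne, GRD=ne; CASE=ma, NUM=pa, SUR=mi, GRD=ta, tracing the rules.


cell CASE=du, NUM=mi, SUR=mi, GRD=ta:
underlying: a-zuiv-at-nu-tig
1. f -> v, k -> g, p -> b, t -> d / _ Z: no change
2. b -> p, d -> t, g -> k, z -> s / _ #: fires at position(s) 12: azuivatnutik
surface: azuivatnutik

cell CASE=du, NUM=pa, SUR=pa, GRD=ta:
underlying: a-zuiv-bi-fif-tig
1. f -> v, k -> g, p -> b, t -> d / _ Z: no change
2. b -> p, d -> t, g -> k, z -> s / _ #: fires at position(s) 13: azuivbififtik
surface: azuivbififtik

cell CASE=ma, NUM=ib, SUR=ne, GRD=ki:
underlying: daf-zuiv-uv-fe-ds
1. f -> v, k -> g, p -> b, t -> d / _ Z: fires at position(s) 3: davzuivuvfeds
2. b -> p, d -> t, g -> k, z -> s / _ #: no change
surface: davzuivuvfeds

cell CASE=ma, NUM=pa, SUR=ne, GRD=ne:
underlying: daf-zuiv-uv-fif-gl
1. f -> v, k -> g, p -> b, t -> d / _ Z: fires at position(s) 3, 12: davzuivuvfivgl
2. b -> p, d -> t, g -> k, z -> s / _ #: no change
surface: davzuivuvfivgl

cell CASE=ma, NUM=pa, SUR=mi, GRD=ta:
underlying: daf-zuiv-at-fif-tig
1. f -> v, k -> g, p -> b, t -> d / _ Z: fires at position(s) 3: davzuivatfiftig
2. b -> p, d -> t, g -> k, z -> s / _ #: fires at position(s) 15: davzuivatfiftik
surface: davzuivatfiftik


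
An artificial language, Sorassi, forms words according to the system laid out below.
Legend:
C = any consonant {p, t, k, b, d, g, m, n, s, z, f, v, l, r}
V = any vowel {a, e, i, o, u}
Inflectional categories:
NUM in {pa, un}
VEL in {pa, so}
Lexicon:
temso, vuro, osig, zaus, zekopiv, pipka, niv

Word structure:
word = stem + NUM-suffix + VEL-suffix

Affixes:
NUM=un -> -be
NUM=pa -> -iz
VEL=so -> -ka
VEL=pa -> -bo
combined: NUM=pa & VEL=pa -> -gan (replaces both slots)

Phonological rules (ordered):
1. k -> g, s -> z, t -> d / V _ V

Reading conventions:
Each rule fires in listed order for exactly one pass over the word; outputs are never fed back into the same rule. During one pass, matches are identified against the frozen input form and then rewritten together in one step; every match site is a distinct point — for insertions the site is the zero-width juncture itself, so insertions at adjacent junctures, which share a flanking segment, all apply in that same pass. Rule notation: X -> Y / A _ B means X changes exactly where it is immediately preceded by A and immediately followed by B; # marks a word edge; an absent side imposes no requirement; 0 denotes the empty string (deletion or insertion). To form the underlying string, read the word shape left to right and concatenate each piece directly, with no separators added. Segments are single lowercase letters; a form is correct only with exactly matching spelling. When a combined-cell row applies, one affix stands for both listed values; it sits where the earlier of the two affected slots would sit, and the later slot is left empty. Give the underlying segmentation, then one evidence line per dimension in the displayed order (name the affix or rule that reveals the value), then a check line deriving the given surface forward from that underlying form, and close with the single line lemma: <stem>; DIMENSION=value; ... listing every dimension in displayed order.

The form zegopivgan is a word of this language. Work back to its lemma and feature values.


underlying: zekopiv-gan
NUM=pa - signalled by the combined affix row
VEL=pa - signalled by the combined affix row
check: zekopivgan -> zegopivgan
lemma: zekopiv; NUM=pa; VEL=pa


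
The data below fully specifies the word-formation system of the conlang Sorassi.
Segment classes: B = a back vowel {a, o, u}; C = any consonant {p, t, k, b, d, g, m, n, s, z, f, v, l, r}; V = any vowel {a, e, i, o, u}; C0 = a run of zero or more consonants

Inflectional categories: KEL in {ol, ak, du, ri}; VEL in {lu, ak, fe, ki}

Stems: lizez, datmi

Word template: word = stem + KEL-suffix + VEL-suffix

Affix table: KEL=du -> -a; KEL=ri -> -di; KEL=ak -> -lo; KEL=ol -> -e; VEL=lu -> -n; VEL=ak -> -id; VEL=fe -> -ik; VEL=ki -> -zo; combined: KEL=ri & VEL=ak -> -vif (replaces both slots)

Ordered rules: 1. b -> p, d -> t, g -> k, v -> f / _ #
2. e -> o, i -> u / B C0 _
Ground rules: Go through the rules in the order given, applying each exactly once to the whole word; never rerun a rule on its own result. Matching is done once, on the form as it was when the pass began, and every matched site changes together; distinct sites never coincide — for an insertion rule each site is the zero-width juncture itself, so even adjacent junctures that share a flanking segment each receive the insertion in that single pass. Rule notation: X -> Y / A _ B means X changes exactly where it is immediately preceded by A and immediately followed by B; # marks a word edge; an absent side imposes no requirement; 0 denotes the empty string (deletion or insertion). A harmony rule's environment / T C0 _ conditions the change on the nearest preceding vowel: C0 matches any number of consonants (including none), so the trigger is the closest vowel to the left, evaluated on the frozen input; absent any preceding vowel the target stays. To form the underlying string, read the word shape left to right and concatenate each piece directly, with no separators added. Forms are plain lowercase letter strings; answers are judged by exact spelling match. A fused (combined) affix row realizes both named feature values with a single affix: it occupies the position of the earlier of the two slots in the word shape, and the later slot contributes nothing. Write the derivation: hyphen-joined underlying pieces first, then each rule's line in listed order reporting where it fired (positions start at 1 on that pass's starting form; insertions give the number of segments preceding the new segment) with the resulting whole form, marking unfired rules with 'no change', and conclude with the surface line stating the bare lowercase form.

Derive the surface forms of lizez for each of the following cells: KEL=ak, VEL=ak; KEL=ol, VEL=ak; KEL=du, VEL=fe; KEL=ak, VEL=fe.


cell KEL=ak, VEL=ak:
underlying: lizez-lo-id
1. b -> p, d -> t, g -> k, v -> f / _ #: fires at position(s) 9: lizezloit
2. e -> o, i -> u / B C0 _: fires at position(s) 8: lizezlout
surface: lizezlout

cell KEL=ol, VEL=ak:
underlying: lizez-e-id
1. b -> p, d -> t, g -> k, v -> f / _ #: fires at position(s) 8: lizezeit
2. e -> o, i -> u / B C0 _: no change
surface: lizezeit

cell KEL=du, VEL=fe:
underlying: lizez-a-ik
1. b -> p, d -> t, g -> k, v -> f / _ #: no change
2. e -> o, i -> u / B C0 _: fires at position(s) 7: lizezauk
surface: lizezauk

cell KEL=ak, VEL=fe:
underlying: lizez-lo-ik
1. b -> p, d -> t, g -> k, v -> f / _ #: no change
2. e -> o, i -> u / B C0 _: fires at position(s) 8: lizezlouk
surface: lizezlouk


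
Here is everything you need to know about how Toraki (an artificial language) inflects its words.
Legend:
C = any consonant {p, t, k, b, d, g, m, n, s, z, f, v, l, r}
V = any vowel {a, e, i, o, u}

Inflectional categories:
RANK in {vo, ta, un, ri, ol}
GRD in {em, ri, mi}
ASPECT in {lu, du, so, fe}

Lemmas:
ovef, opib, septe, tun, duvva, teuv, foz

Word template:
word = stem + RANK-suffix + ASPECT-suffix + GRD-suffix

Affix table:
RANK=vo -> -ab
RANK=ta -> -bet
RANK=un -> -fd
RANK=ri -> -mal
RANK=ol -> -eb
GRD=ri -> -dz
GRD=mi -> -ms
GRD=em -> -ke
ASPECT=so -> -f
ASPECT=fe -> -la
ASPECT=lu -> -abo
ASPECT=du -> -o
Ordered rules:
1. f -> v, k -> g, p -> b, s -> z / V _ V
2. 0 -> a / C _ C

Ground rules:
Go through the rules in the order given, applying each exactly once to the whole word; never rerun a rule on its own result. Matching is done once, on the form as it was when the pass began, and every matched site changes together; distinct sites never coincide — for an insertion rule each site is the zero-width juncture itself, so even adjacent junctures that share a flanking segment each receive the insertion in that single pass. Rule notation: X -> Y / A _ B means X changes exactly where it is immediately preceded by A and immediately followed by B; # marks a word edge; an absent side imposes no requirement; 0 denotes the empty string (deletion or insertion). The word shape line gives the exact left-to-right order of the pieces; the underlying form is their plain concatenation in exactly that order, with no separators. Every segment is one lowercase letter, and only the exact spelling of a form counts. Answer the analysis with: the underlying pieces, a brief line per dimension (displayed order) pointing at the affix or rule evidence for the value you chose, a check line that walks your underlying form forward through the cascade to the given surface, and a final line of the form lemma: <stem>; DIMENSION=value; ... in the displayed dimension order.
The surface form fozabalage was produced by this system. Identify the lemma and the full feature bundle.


underlying: foz-ab-la-ke
RANK=vo - signalled by the affix -ab
GRD=em - signalled by the affix -ke
ASPECT=fe - signalled by the affix -la
check: fozablake -> fozablage -> fozabalage
lemma: foz; RANK=vo; GRD=em; ASPECT=fe


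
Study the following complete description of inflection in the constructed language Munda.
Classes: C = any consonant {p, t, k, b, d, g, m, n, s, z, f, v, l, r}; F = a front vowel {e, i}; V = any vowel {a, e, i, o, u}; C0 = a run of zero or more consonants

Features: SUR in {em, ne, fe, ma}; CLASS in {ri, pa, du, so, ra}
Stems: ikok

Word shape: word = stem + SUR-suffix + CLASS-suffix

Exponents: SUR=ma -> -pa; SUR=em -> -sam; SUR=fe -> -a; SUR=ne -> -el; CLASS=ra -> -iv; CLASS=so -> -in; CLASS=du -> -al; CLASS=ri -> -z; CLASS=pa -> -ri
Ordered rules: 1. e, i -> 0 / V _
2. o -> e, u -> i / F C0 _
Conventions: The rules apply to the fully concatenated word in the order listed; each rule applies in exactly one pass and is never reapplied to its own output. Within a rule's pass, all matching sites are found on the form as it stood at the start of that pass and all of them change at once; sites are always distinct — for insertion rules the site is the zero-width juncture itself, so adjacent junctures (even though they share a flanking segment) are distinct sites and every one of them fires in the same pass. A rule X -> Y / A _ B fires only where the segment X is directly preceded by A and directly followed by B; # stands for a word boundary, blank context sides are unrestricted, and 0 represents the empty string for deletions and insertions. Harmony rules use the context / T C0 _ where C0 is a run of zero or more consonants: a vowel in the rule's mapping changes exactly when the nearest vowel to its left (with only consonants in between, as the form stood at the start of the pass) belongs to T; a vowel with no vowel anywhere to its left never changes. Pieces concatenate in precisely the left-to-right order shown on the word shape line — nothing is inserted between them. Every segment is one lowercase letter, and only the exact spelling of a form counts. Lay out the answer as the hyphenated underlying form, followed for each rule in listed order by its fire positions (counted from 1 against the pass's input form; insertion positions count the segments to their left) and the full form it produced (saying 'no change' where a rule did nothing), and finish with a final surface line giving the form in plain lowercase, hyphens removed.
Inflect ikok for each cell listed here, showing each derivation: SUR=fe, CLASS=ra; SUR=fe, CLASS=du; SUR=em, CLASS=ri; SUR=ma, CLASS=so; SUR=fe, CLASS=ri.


cell SUR=fe, CLASS=ra:
underlying: ikok-a-iv
1. e, i -> 0 / V _: fires at position(s) 6: ikokav
2. o -> e, u -> i / F C0 _: fires at position(s) 3: ikekav
surface: ikekav

cell SUR=fe, CLASS=du:
underlying: ikok-a-al
1. e, i -> 0 / V _: no change
2. o -> e, u -> i / F C0 _: fires at position(s) 3: ikekaal
surface: ikekaal

cell SUR=em, CLASS=ri:
underlying: ikok-sam-z
1. e, i -> 0 / V _: no change
2. o -> e, u -> i / F C0 _: fires at position(s) 3: ikeksamz
surface: ikeksamz

cell SUR=ma, CLASS=so:
underlying: ikok-pa-in
1. e, i -> 0 / V _: fires at position(s) 7: ikokpan
2. o -> e, u -> i / F C0 _: fires at position(s) 3: ikekpan
surface: ikekpan

cell SUR=fe, CLASS=ri:
underlying: ikok-a-z
1. e, i -> 0 / V _: no change
2. o -> e, u -> i / F C0 _: fires at position(s) 3: ikekaz
surface: ikekaz


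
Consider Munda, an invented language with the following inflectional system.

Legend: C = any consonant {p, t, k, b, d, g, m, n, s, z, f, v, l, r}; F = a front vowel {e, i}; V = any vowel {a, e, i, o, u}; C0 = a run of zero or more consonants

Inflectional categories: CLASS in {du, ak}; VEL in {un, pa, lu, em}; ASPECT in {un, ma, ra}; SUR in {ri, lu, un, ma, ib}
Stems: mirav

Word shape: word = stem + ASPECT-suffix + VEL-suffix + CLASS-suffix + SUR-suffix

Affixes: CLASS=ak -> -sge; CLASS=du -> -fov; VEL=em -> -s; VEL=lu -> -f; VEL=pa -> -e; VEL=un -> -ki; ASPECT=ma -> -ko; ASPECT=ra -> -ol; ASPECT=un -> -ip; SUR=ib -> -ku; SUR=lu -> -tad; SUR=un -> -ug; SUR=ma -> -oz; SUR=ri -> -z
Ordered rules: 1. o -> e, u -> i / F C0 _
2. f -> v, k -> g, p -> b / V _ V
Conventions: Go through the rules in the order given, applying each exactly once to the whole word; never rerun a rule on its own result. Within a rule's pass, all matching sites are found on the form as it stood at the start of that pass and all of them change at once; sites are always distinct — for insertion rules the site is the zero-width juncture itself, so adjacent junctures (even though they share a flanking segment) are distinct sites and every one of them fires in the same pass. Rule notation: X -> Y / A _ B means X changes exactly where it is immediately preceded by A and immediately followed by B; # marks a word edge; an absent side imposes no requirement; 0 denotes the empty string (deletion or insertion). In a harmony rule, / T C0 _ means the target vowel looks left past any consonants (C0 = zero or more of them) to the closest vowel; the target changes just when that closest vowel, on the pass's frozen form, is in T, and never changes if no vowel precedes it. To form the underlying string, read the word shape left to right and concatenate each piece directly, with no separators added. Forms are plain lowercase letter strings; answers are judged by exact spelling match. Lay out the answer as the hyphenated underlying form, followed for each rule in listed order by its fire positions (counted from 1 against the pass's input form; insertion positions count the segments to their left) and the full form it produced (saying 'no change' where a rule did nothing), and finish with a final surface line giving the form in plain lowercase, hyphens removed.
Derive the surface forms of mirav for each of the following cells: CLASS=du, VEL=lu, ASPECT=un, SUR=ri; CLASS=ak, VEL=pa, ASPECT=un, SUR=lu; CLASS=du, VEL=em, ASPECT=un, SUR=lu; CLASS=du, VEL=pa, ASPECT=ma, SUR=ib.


cell CLASS=du, VEL=lu, ASPECT=un, SUR=ri:
underlying: mirav-ip-f-fov-z
1. o -> e, u -> i / F C0 _: fires at position(s) 10: miravipffevz
2. f -> v, k -> g, p -> b / V _ V: no change
surface: miravipffevz

cell CLASS=ak, VEL=pa, ASPECT=un, SUR=lu:
underlying: mirav-ip-e-sge-tad
1. o -> e, u -> i / F C0 _: no change
2. f -> v, k -> g, p -> b / V _ V: fires at position(s) 7: miravibesgetad
surface: miravibesgetad

cell CLASS=du, VEL=em, ASPECT=un, SUR=lu:
underlying: mirav-ip-s-fov-tad
1. o -> e, u -> i / F C0 _: fires at position(s) 10: miravipsfevtad
2. f -> v, k -> g, p -> b / V _ V: no change
surface: miravipsfevtad

cell CLASS=du, VEL=pa, ASPECT=ma, SUR=ib:
underlying: mirav-ko-e-fov-ku
1. o -> e, u -> i / F C0 _: fires at position(s) 10: miravkoefevku
2. f -> v, k -> g, p -> b / V _ V: fires at position(s) 9: miravkoevevku
surface: miravkoevevku


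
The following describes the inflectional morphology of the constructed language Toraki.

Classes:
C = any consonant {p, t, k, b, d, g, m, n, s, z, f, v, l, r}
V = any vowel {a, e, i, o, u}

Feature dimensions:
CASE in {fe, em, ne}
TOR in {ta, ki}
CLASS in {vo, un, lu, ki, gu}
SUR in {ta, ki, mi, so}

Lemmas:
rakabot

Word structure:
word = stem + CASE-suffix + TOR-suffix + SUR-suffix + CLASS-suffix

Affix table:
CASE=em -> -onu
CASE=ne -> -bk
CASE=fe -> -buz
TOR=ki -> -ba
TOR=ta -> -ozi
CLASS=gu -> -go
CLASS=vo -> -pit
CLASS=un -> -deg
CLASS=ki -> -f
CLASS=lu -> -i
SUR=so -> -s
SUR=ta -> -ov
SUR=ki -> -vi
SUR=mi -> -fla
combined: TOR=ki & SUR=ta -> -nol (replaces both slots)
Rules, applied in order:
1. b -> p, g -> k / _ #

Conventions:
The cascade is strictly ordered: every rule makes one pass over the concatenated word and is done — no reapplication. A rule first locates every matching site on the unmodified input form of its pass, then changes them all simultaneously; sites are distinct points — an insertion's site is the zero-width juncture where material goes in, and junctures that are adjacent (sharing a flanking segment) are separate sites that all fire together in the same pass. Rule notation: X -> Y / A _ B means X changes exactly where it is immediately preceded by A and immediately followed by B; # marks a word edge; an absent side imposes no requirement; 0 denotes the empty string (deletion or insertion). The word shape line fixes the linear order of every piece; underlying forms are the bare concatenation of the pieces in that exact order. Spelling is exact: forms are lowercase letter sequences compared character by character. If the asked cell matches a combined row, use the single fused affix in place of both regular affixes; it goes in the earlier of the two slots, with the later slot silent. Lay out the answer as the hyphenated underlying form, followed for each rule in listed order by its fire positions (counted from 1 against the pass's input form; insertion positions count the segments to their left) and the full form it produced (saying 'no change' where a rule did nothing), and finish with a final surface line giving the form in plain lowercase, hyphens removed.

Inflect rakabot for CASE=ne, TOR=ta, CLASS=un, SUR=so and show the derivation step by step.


underlying: rakabot-bk-ozi-s-deg
1. b -> p, g -> k / _ #: fires at position(s) 16: rakabotbkozisdek
surface: rakabotbkozisdek
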